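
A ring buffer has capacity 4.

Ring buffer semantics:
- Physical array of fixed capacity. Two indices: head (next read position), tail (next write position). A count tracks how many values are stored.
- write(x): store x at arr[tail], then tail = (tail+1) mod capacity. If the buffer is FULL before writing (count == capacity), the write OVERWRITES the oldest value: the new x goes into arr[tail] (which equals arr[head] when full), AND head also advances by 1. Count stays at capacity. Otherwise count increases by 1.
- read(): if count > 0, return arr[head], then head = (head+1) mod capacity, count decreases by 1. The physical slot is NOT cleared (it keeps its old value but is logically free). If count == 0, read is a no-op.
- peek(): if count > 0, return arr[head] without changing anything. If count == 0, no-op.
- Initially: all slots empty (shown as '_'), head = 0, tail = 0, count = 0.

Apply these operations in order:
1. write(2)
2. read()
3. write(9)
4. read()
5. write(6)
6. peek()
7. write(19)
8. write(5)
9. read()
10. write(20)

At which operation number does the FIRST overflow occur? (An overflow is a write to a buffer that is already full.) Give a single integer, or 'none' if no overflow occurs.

After op 1 (write(2)): arr=[2 _ _ _] head=0 tail=1 count=1
After op 2 (read()): arr=[2 _ _ _] head=1 tail=1 count=0
After op 3 (write(9)): arr=[2 9 _ _] head=1 tail=2 count=1
After op 4 (read()): arr=[2 9 _ _] head=2 tail=2 count=0
After op 5 (write(6)): arr=[2 9 6 _] head=2 tail=3 count=1
After op 6 (peek()): arr=[2 9 6 _] head=2 tail=3 count=1
After op 7 (write(19)): arr=[2 9 6 19] head=2 tail=0 count=2
After op 8 (write(5)): arr=[5 9 6 19] head=2 tail=1 count=3
After op 9 (read()): arr=[5 9 6 19] head=3 tail=1 count=2
After op 10 (write(20)): arr=[5 20 6 19] head=3 tail=2 count=3

Answer: none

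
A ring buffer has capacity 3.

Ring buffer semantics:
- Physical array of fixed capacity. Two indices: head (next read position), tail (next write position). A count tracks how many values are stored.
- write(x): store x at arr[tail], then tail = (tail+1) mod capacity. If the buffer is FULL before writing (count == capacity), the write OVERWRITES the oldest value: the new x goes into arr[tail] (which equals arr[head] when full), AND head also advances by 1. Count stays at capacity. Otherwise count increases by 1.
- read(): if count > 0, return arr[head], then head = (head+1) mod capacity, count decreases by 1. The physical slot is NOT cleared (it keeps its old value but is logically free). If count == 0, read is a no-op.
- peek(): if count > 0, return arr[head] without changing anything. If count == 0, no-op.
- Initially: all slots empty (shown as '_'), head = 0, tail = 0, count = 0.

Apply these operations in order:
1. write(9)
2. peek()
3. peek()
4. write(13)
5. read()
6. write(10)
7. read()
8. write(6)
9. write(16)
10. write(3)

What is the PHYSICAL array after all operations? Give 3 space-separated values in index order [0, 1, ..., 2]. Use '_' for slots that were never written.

After op 1 (write(9)): arr=[9 _ _] head=0 tail=1 count=1
After op 2 (peek()): arr=[9 _ _] head=0 tail=1 count=1
After op 3 (peek()): arr=[9 _ _] head=0 tail=1 count=1
After op 4 (write(13)): arr=[9 13 _] head=0 tail=2 count=2
After op 5 (read()): arr=[9 13 _] head=1 tail=2 count=1
After op 6 (write(10)): arr=[9 13 10] head=1 tail=0 count=2
After op 7 (read()): arr=[9 13 10] head=2 tail=0 count=1
After op 8 (write(6)): arr=[6 13 10] head=2 tail=1 count=2
After op 9 (write(16)): arr=[6 16 10] head=2 tail=2 count=3
After op 10 (write(3)): arr=[6 16 3] head=0 tail=0 count=3

Answer: 6 16 3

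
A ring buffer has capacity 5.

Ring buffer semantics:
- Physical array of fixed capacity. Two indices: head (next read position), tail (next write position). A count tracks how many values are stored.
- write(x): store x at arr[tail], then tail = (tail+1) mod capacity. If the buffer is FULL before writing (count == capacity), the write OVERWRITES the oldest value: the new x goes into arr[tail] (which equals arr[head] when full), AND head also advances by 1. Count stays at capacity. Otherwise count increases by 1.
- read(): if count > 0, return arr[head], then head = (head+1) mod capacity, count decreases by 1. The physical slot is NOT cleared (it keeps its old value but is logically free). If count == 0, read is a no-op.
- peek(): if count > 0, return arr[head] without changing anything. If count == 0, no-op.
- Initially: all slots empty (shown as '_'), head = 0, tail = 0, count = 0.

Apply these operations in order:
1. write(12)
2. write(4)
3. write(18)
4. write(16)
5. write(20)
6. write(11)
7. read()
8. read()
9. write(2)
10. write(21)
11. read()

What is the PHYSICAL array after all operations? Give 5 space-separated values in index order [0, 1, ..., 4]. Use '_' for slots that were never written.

After op 1 (write(12)): arr=[12 _ _ _ _] head=0 tail=1 count=1
After op 2 (write(4)): arr=[12 4 _ _ _] head=0 tail=2 count=2
After op 3 (write(18)): arr=[12 4 18 _ _] head=0 tail=3 count=3
After op 4 (write(16)): arr=[12 4 18 16 _] head=0 tail=4 count=4
After op 5 (write(20)): arr=[12 4 18 16 20] head=0 tail=0 count=5
After op 6 (write(11)): arr=[11 4 18 16 20] head=1 tail=1 count=5
After op 7 (read()): arr=[11 4 18 16 20] head=2 tail=1 count=4
After op 8 (read()): arr=[11 4 18 16 20] head=3 tail=1 count=3
After op 9 (write(2)): arr=[11 2 18 16 20] head=3 tail=2 count=4
After op 10 (write(21)): arr=[11 2 21 16 20] head=3 tail=3 count=5
After op 11 (read()): arr=[11 2 21 16 20] head=4 tail=3 count=4

Answer: 11 2 21 16 20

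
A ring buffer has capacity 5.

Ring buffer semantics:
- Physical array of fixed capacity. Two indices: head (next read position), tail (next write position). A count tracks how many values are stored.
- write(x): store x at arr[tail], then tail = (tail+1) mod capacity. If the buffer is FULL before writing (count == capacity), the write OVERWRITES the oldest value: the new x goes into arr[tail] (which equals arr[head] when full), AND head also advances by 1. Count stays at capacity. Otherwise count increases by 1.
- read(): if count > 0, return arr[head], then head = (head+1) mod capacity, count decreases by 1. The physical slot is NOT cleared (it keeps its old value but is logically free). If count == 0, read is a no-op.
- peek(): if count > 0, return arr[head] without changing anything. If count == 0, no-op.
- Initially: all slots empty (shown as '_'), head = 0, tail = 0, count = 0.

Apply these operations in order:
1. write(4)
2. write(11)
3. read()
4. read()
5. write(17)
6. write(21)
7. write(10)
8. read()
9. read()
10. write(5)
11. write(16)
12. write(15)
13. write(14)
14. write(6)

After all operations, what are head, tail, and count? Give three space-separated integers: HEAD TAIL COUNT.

Answer: 0 0 5

Derivation:
After op 1 (write(4)): arr=[4 _ _ _ _] head=0 tail=1 count=1
After op 2 (write(11)): arr=[4 11 _ _ _] head=0 tail=2 count=2
After op 3 (read()): arr=[4 11 _ _ _] head=1 tail=2 count=1
After op 4 (read()): arr=[4 11 _ _ _] head=2 tail=2 count=0
After op 5 (write(17)): arr=[4 11 17 _ _] head=2 tail=3 count=1
After op 6 (write(21)): arr=[4 11 17 21 _] head=2 tail=4 count=2
After op 7 (write(10)): arr=[4 11 17 21 10] head=2 tail=0 count=3
After op 8 (read()): arr=[4 11 17 21 10] head=3 tail=0 count=2
After op 9 (read()): arr=[4 11 17 21 10] head=4 tail=0 count=1
After op 10 (write(5)): arr=[5 11 17 21 10] head=4 tail=1 count=2
After op 11 (write(16)): arr=[5 16 17 21 10] head=4 tail=2 count=3
After op 12 (write(15)): arr=[5 16 15 21 10] head=4 tail=3 count=4
After op 13 (write(14)): arr=[5 16 15 14 10] head=4 tail=4 count=5
After op 14 (write(6)): arr=[5 16 15 14 6] head=0 tail=0 count=5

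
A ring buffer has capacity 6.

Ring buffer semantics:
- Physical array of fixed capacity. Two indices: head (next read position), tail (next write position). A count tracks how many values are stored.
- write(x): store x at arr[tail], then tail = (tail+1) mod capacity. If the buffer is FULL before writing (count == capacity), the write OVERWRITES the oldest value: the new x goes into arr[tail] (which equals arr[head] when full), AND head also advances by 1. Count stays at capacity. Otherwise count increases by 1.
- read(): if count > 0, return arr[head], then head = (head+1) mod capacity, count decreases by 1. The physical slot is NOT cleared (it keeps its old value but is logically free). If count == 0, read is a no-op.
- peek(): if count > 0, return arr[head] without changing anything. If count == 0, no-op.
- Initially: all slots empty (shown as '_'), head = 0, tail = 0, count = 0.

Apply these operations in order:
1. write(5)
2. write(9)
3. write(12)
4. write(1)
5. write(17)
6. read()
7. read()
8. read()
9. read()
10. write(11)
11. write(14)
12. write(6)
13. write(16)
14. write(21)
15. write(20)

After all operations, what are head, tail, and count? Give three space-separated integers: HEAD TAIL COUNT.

Answer: 5 5 6

Derivation:
After op 1 (write(5)): arr=[5 _ _ _ _ _] head=0 tail=1 count=1
After op 2 (write(9)): arr=[5 9 _ _ _ _] head=0 tail=2 count=2
After op 3 (write(12)): arr=[5 9 12 _ _ _] head=0 tail=3 count=3
After op 4 (write(1)): arr=[5 9 12 1 _ _] head=0 tail=4 count=4
After op 5 (write(17)): arr=[5 9 12 1 17 _] head=0 tail=5 count=5
After op 6 (read()): arr=[5 9 12 1 17 _] head=1 tail=5 count=4
After op 7 (read()): arr=[5 9 12 1 17 _] head=2 tail=5 count=3
After op 8 (read()): arr=[5 9 12 1 17 _] head=3 tail=5 count=2
After op 9 (read()): arr=[5 9 12 1 17 _] head=4 tail=5 count=1
After op 10 (write(11)): arr=[5 9 12 1 17 11] head=4 tail=0 count=2
After op 11 (write(14)): arr=[14 9 12 1 17 11] head=4 tail=1 count=3
After op 12 (write(6)): arr=[14 6 12 1 17 11] head=4 tail=2 count=4
After op 13 (write(16)): arr=[14 6 16 1 17 11] head=4 tail=3 count=5
After op 14 (write(21)): arr=[14 6 16 21 17 11] head=4 tail=4 count=6
After op 15 (write(20)): arr=[14 6 16 21 20 11] head=5 tail=5 count=6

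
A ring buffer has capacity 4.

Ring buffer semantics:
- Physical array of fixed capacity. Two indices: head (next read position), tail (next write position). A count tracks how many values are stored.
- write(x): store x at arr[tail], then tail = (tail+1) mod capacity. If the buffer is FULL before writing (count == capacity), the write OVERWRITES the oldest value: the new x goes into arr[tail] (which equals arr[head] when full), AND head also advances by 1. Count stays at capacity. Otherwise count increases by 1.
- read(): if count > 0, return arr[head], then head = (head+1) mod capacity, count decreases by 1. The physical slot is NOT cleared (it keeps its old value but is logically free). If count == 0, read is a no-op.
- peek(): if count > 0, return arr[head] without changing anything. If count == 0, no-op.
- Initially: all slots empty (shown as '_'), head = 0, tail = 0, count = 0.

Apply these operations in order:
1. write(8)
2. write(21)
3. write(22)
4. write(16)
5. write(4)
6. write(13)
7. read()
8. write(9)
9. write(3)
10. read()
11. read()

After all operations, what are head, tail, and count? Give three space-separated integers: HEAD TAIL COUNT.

Answer: 2 0 2

Derivation:
After op 1 (write(8)): arr=[8 _ _ _] head=0 tail=1 count=1
After op 2 (write(21)): arr=[8 21 _ _] head=0 tail=2 count=2
After op 3 (write(22)): arr=[8 21 22 _] head=0 tail=3 count=3
After op 4 (write(16)): arr=[8 21 22 16] head=0 tail=0 count=4
After op 5 (write(4)): arr=[4 21 22 16] head=1 tail=1 count=4
After op 6 (write(13)): arr=[4 13 22 16] head=2 tail=2 count=4
After op 7 (read()): arr=[4 13 22 16] head=3 tail=2 count=3
After op 8 (write(9)): arr=[4 13 9 16] head=3 tail=3 count=4
After op 9 (write(3)): arr=[4 13 9 3] head=0 tail=0 count=4
After op 10 (read()): arr=[4 13 9 3] head=1 tail=0 count=3
After op 11 (read()): arr=[4 13 9 3] head=2 tail=0 count=2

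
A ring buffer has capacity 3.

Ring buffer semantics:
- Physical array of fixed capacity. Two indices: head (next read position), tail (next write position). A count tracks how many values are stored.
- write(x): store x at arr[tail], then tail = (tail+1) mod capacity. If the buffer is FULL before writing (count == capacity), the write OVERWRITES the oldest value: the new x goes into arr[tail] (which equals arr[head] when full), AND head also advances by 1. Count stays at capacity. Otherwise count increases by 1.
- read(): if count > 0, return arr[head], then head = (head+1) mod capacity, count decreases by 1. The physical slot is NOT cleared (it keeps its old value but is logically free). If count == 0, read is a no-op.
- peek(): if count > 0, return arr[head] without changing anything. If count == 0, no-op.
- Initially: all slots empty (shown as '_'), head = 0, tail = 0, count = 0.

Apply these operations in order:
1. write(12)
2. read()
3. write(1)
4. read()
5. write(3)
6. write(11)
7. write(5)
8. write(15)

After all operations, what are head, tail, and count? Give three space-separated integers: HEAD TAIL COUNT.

After op 1 (write(12)): arr=[12 _ _] head=0 tail=1 count=1
After op 2 (read()): arr=[12 _ _] head=1 tail=1 count=0
After op 3 (write(1)): arr=[12 1 _] head=1 tail=2 count=1
After op 4 (read()): arr=[12 1 _] head=2 tail=2 count=0
After op 5 (write(3)): arr=[12 1 3] head=2 tail=0 count=1
After op 6 (write(11)): arr=[11 1 3] head=2 tail=1 count=2
After op 7 (write(5)): arr=[11 5 3] head=2 tail=2 count=3
After op 8 (write(15)): arr=[11 5 15] head=0 tail=0 count=3

Answer: 0 0 3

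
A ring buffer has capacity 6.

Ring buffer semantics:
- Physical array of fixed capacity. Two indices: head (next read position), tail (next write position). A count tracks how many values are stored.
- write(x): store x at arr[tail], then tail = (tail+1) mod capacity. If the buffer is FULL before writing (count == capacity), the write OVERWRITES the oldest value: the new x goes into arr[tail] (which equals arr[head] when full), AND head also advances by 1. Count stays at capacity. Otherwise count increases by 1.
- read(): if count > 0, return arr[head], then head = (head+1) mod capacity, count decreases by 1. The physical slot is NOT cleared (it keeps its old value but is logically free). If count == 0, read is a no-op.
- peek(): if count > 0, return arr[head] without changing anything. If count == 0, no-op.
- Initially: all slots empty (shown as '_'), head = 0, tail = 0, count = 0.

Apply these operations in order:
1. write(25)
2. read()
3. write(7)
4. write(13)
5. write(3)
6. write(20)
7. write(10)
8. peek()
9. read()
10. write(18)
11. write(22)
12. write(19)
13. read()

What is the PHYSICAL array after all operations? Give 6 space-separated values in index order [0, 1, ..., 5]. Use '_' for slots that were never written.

Answer: 18 22 19 3 20 10

Derivation:
After op 1 (write(25)): arr=[25 _ _ _ _ _] head=0 tail=1 count=1
After op 2 (read()): arr=[25 _ _ _ _ _] head=1 tail=1 count=0
After op 3 (write(7)): arr=[25 7 _ _ _ _] head=1 tail=2 count=1
After op 4 (write(13)): arr=[25 7 13 _ _ _] head=1 tail=3 count=2
After op 5 (write(3)): arr=[25 7 13 3 _ _] head=1 tail=4 count=3
After op 6 (write(20)): arr=[25 7 13 3 20 _] head=1 tail=5 count=4
After op 7 (write(10)): arr=[25 7 13 3 20 10] head=1 tail=0 count=5
After op 8 (peek()): arr=[25 7 13 3 20 10] head=1 tail=0 count=5
After op 9 (read()): arr=[25 7 13 3 20 10] head=2 tail=0 count=4
After op 10 (write(18)): arr=[18 7 13 3 20 10] head=2 tail=1 count=5
After op 11 (write(22)): arr=[18 22 13 3 20 10] head=2 tail=2 count=6
After op 12 (write(19)): arr=[18 22 19 3 20 10] head=3 tail=3 count=6
After op 13 (read()): arr=[18 22 19 3 20 10] head=4 tail=3 count=5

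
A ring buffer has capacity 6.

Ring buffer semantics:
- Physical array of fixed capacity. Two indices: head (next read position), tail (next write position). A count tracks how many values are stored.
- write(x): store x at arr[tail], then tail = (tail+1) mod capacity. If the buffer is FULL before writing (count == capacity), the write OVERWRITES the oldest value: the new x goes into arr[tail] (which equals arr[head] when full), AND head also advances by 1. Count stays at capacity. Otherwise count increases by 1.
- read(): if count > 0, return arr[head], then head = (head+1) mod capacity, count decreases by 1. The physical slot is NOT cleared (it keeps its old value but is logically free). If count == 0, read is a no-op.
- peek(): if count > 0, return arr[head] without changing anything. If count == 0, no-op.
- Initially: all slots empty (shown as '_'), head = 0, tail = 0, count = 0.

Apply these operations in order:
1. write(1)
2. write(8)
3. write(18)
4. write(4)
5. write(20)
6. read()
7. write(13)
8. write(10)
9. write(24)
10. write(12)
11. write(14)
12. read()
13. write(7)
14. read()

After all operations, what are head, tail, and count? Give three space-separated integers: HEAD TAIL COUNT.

After op 1 (write(1)): arr=[1 _ _ _ _ _] head=0 tail=1 count=1
After op 2 (write(8)): arr=[1 8 _ _ _ _] head=0 tail=2 count=2
After op 3 (write(18)): arr=[1 8 18 _ _ _] head=0 tail=3 count=3
After op 4 (write(4)): arr=[1 8 18 4 _ _] head=0 tail=4 count=4
After op 5 (write(20)): arr=[1 8 18 4 20 _] head=0 tail=5 count=5
After op 6 (read()): arr=[1 8 18 4 20 _] head=1 tail=5 count=4
After op 7 (write(13)): arr=[1 8 18 4 20 13] head=1 tail=0 count=5
After op 8 (write(10)): arr=[10 8 18 4 20 13] head=1 tail=1 count=6
After op 9 (write(24)): arr=[10 24 18 4 20 13] head=2 tail=2 count=6
After op 10 (write(12)): arr=[10 24 12 4 20 13] head=3 tail=3 count=6
After op 11 (write(14)): arr=[10 24 12 14 20 13] head=4 tail=4 count=6
After op 12 (read()): arr=[10 24 12 14 20 13] head=5 tail=4 count=5
After op 13 (write(7)): arr=[10 24 12 14 7 13] head=5 tail=5 count=6
After op 14 (read()): arr=[10 24 12 14 7 13] head=0 tail=5 count=5

Answer: 0 5 5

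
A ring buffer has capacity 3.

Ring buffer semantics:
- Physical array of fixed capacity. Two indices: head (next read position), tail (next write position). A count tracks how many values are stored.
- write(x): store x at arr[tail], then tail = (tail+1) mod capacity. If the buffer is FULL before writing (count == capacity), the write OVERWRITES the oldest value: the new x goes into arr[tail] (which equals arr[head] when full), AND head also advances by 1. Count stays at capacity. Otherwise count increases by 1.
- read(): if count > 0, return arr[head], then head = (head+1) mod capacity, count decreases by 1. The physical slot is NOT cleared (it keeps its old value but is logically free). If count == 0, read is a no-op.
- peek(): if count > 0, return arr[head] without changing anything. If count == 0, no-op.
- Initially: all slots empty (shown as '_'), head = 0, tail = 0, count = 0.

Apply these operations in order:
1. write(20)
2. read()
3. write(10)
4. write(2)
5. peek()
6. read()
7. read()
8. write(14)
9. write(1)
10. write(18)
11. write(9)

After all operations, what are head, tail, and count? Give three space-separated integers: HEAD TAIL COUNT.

Answer: 1 1 3

Derivation:
After op 1 (write(20)): arr=[20 _ _] head=0 tail=1 count=1
After op 2 (read()): arr=[20 _ _] head=1 tail=1 count=0
After op 3 (write(10)): arr=[20 10 _] head=1 tail=2 count=1
After op 4 (write(2)): arr=[20 10 2] head=1 tail=0 count=2
After op 5 (peek()): arr=[20 10 2] head=1 tail=0 count=2
After op 6 (read()): arr=[20 10 2] head=2 tail=0 count=1
After op 7 (read()): arr=[20 10 2] head=0 tail=0 count=0
After op 8 (write(14)): arr=[14 10 2] head=0 tail=1 count=1
After op 9 (write(1)): arr=[14 1 2] head=0 tail=2 count=2
After op 10 (write(18)): arr=[14 1 18] head=0 tail=0 count=3
After op 11 (write(9)): arr=[9 1 18] head=1 tail=1 count=3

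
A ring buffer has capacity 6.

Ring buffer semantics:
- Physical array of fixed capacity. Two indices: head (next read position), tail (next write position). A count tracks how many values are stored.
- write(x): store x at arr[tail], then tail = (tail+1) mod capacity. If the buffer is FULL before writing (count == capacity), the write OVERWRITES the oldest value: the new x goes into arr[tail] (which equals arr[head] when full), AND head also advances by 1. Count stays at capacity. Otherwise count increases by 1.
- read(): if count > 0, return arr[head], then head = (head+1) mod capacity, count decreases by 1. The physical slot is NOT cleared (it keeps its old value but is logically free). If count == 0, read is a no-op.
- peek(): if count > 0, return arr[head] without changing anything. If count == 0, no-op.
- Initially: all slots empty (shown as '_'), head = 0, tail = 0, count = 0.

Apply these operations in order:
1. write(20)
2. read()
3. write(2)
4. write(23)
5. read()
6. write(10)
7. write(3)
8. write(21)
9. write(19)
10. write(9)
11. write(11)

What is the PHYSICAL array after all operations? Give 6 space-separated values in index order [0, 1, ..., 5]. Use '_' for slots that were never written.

After op 1 (write(20)): arr=[20 _ _ _ _ _] head=0 tail=1 count=1
After op 2 (read()): arr=[20 _ _ _ _ _] head=1 tail=1 count=0
After op 3 (write(2)): arr=[20 2 _ _ _ _] head=1 tail=2 count=1
After op 4 (write(23)): arr=[20 2 23 _ _ _] head=1 tail=3 count=2
After op 5 (read()): arr=[20 2 23 _ _ _] head=2 tail=3 count=1
After op 6 (write(10)): arr=[20 2 23 10 _ _] head=2 tail=4 count=2
After op 7 (write(3)): arr=[20 2 23 10 3 _] head=2 tail=5 count=3
After op 8 (write(21)): arr=[20 2 23 10 3 21] head=2 tail=0 count=4
After op 9 (write(19)): arr=[19 2 23 10 3 21] head=2 tail=1 count=5
After op 10 (write(9)): arr=[19 9 23 10 3 21] head=2 tail=2 count=6
After op 11 (write(11)): arr=[19 9 11 10 3 21] head=3 tail=3 count=6

Answer: 19 9 11 10 3 21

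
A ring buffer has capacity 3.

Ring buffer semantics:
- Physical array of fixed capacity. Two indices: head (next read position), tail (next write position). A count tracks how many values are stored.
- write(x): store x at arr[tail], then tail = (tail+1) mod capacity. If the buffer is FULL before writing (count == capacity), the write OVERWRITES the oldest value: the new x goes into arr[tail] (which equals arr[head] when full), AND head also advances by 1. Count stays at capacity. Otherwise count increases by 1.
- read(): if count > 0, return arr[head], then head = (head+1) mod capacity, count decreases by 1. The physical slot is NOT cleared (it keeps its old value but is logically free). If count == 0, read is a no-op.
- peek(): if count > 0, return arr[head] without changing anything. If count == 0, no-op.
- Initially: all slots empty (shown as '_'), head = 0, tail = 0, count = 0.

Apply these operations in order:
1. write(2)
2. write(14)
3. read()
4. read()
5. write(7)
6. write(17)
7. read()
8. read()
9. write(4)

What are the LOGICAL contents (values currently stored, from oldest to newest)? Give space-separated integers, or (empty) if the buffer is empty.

After op 1 (write(2)): arr=[2 _ _] head=0 tail=1 count=1
After op 2 (write(14)): arr=[2 14 _] head=0 tail=2 count=2
After op 3 (read()): arr=[2 14 _] head=1 tail=2 count=1
After op 4 (read()): arr=[2 14 _] head=2 tail=2 count=0
After op 5 (write(7)): arr=[2 14 7] head=2 tail=0 count=1
After op 6 (write(17)): arr=[17 14 7] head=2 tail=1 count=2
After op 7 (read()): arr=[17 14 7] head=0 tail=1 count=1
After op 8 (read()): arr=[17 14 7] head=1 tail=1 count=0
After op 9 (write(4)): arr=[17 4 7] head=1 tail=2 count=1

Answer: 4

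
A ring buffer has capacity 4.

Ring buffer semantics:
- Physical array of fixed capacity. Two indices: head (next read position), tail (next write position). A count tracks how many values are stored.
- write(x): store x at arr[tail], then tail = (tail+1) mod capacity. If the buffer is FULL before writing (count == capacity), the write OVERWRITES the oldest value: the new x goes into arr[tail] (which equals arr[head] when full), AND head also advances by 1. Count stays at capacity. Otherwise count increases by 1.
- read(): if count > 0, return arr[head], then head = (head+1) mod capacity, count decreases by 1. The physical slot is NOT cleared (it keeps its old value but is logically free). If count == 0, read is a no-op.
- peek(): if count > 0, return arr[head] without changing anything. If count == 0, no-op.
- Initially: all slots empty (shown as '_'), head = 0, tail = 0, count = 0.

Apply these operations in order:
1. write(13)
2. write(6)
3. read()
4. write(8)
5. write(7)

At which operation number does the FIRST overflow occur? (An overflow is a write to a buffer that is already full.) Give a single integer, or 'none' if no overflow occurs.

After op 1 (write(13)): arr=[13 _ _ _] head=0 tail=1 count=1
After op 2 (write(6)): arr=[13 6 _ _] head=0 tail=2 count=2
After op 3 (read()): arr=[13 6 _ _] head=1 tail=2 count=1
After op 4 (write(8)): arr=[13 6 8 _] head=1 tail=3 count=2
After op 5 (write(7)): arr=[13 6 8 7] head=1 tail=0 count=3

Answer: none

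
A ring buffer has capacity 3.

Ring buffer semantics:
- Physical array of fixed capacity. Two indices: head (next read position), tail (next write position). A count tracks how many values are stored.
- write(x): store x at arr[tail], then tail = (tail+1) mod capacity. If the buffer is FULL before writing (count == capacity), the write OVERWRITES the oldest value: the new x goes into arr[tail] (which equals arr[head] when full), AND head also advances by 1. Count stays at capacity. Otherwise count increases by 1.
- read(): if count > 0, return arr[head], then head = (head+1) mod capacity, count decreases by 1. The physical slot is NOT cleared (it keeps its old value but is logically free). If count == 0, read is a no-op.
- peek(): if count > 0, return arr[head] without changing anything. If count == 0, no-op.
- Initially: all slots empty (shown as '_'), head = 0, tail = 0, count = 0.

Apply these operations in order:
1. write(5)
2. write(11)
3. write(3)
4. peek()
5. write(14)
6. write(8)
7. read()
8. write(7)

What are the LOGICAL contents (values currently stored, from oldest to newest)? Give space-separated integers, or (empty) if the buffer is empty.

Answer: 14 8 7

Derivation:
After op 1 (write(5)): arr=[5 _ _] head=0 tail=1 count=1
After op 2 (write(11)): arr=[5 11 _] head=0 tail=2 count=2
After op 3 (write(3)): arr=[5 11 3] head=0 tail=0 count=3
After op 4 (peek()): arr=[5 11 3] head=0 tail=0 count=3
After op 5 (write(14)): arr=[14 11 3] head=1 tail=1 count=3
After op 6 (write(8)): arr=[14 8 3] head=2 tail=2 count=3
After op 7 (read()): arr=[14 8 3] head=0 tail=2 count=2
After op 8 (write(7)): arr=[14 8 7] head=0 tail=0 count=3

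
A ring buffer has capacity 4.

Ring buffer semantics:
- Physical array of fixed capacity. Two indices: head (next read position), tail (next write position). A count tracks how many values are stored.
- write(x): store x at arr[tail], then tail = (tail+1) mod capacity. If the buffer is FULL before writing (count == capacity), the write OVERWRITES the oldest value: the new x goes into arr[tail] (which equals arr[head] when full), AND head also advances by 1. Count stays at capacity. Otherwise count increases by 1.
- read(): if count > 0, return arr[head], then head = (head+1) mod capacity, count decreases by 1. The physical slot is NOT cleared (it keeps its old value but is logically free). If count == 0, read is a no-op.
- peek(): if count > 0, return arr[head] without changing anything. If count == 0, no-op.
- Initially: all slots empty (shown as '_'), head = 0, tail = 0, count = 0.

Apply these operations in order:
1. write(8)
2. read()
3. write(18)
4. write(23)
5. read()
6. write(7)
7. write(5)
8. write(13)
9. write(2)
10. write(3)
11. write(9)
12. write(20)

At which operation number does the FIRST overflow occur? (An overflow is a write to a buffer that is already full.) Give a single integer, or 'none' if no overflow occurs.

After op 1 (write(8)): arr=[8 _ _ _] head=0 tail=1 count=1
After op 2 (read()): arr=[8 _ _ _] head=1 tail=1 count=0
After op 3 (write(18)): arr=[8 18 _ _] head=1 tail=2 count=1
After op 4 (write(23)): arr=[8 18 23 _] head=1 tail=3 count=2
After op 5 (read()): arr=[8 18 23 _] head=2 tail=3 count=1
After op 6 (write(7)): arr=[8 18 23 7] head=2 tail=0 count=2
After op 7 (write(5)): arr=[5 18 23 7] head=2 tail=1 count=3
After op 8 (write(13)): arr=[5 13 23 7] head=2 tail=2 count=4
After op 9 (write(2)): arr=[5 13 2 7] head=3 tail=3 count=4
After op 10 (write(3)): arr=[5 13 2 3] head=0 tail=0 count=4
After op 11 (write(9)): arr=[9 13 2 3] head=1 tail=1 count=4
After op 12 (write(20)): arr=[9 20 2 3] head=2 tail=2 count=4

Answer: 9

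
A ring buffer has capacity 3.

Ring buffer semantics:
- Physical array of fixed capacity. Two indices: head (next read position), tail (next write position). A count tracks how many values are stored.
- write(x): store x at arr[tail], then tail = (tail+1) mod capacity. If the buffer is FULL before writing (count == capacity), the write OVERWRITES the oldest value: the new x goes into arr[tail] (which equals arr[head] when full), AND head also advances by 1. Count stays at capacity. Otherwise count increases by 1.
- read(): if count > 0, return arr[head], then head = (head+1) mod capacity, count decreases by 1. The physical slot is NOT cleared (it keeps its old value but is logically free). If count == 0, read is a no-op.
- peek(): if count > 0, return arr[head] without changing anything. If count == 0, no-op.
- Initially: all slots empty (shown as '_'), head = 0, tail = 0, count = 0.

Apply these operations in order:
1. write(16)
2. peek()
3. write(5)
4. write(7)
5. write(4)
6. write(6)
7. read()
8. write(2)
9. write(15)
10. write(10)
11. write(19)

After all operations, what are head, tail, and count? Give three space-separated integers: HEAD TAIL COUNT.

Answer: 0 0 3

Derivation:
After op 1 (write(16)): arr=[16 _ _] head=0 tail=1 count=1
After op 2 (peek()): arr=[16 _ _] head=0 tail=1 count=1
After op 3 (write(5)): arr=[16 5 _] head=0 tail=2 count=2
After op 4 (write(7)): arr=[16 5 7] head=0 tail=0 count=3
After op 5 (write(4)): arr=[4 5 7] head=1 tail=1 count=3
After op 6 (write(6)): arr=[4 6 7] head=2 tail=2 count=3
After op 7 (read()): arr=[4 6 7] head=0 tail=2 count=2
After op 8 (write(2)): arr=[4 6 2] head=0 tail=0 count=3
After op 9 (write(15)): arr=[15 6 2] head=1 tail=1 count=3
After op 10 (write(10)): arr=[15 10 2] head=2 tail=2 count=3
After op 11 (write(19)): arr=[15 10 19] head=0 tail=0 count=3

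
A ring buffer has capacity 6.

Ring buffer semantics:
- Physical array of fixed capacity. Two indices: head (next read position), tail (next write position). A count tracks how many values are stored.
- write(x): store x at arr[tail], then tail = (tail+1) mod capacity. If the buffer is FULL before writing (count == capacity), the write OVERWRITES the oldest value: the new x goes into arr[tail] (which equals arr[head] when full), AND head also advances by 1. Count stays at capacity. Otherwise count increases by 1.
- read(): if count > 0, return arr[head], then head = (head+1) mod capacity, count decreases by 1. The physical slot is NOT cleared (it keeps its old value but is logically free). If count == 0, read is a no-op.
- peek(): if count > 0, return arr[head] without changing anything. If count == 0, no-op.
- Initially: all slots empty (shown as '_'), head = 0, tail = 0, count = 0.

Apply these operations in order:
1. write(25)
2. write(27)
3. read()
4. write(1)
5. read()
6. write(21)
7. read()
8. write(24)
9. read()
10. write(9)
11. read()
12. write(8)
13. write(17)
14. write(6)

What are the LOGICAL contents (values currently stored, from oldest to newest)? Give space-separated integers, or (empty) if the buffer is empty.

After op 1 (write(25)): arr=[25 _ _ _ _ _] head=0 tail=1 count=1
After op 2 (write(27)): arr=[25 27 _ _ _ _] head=0 tail=2 count=2
After op 3 (read()): arr=[25 27 _ _ _ _] head=1 tail=2 count=1
After op 4 (write(1)): arr=[25 27 1 _ _ _] head=1 tail=3 count=2
After op 5 (read()): arr=[25 27 1 _ _ _] head=2 tail=3 count=1
After op 6 (write(21)): arr=[25 27 1 21 _ _] head=2 tail=4 count=2
After op 7 (read()): arr=[25 27 1 21 _ _] head=3 tail=4 count=1
After op 8 (write(24)): arr=[25 27 1 21 24 _] head=3 tail=5 count=2
After op 9 (read()): arr=[25 27 1 21 24 _] head=4 tail=5 count=1
After op 10 (write(9)): arr=[25 27 1 21 24 9] head=4 tail=0 count=2
After op 11 (read()): arr=[25 27 1 21 24 9] head=5 tail=0 count=1
After op 12 (write(8)): arr=[8 27 1 21 24 9] head=5 tail=1 count=2
After op 13 (write(17)): arr=[8 17 1 21 24 9] head=5 tail=2 count=3
After op 14 (write(6)): arr=[8 17 6 21 24 9] head=5 tail=3 count=4

Answer: 9 8 17 6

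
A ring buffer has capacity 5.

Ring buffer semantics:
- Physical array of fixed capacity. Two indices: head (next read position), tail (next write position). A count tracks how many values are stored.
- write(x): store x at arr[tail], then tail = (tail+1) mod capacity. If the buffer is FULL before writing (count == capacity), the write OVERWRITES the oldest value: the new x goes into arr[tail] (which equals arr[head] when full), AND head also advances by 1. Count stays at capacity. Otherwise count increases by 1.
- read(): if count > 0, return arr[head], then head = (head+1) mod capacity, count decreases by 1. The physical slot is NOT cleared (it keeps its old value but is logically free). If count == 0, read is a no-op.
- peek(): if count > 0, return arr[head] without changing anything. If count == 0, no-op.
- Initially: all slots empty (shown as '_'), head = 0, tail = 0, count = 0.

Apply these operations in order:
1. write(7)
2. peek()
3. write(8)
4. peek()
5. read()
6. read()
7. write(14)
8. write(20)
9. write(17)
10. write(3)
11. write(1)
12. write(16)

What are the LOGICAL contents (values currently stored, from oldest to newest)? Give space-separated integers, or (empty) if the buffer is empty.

After op 1 (write(7)): arr=[7 _ _ _ _] head=0 tail=1 count=1
After op 2 (peek()): arr=[7 _ _ _ _] head=0 tail=1 count=1
After op 3 (write(8)): arr=[7 8 _ _ _] head=0 tail=2 count=2
After op 4 (peek()): arr=[7 8 _ _ _] head=0 tail=2 count=2
After op 5 (read()): arr=[7 8 _ _ _] head=1 tail=2 count=1
After op 6 (read()): arr=[7 8 _ _ _] head=2 tail=2 count=0
After op 7 (write(14)): arr=[7 8 14 _ _] head=2 tail=3 count=1
After op 8 (write(20)): arr=[7 8 14 20 _] head=2 tail=4 count=2
After op 9 (write(17)): arr=[7 8 14 20 17] head=2 tail=0 count=3
After op 10 (write(3)): arr=[3 8 14 20 17] head=2 tail=1 count=4
After op 11 (write(1)): arr=[3 1 14 20 17] head=2 tail=2 count=5
After op 12 (write(16)): arr=[3 1 16 20 17] head=3 tail=3 count=5

Answer: 20 17 3 1 16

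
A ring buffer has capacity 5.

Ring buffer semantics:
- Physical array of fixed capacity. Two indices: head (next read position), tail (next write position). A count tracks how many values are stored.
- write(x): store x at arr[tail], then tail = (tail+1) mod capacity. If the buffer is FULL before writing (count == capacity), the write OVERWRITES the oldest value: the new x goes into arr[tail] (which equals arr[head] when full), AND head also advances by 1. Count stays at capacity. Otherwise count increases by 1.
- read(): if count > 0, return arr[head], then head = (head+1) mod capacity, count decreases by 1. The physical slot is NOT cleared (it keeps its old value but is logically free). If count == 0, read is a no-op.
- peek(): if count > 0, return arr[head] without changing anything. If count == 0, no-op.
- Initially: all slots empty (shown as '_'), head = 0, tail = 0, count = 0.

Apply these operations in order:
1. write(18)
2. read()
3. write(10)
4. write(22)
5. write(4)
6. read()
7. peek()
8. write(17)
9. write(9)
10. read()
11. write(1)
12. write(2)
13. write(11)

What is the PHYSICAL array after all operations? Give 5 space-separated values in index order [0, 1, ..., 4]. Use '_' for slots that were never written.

After op 1 (write(18)): arr=[18 _ _ _ _] head=0 tail=1 count=1
After op 2 (read()): arr=[18 _ _ _ _] head=1 tail=1 count=0
After op 3 (write(10)): arr=[18 10 _ _ _] head=1 tail=2 count=1
After op 4 (write(22)): arr=[18 10 22 _ _] head=1 tail=3 count=2
After op 5 (write(4)): arr=[18 10 22 4 _] head=1 tail=4 count=3
After op 6 (read()): arr=[18 10 22 4 _] head=2 tail=4 count=2
After op 7 (peek()): arr=[18 10 22 4 _] head=2 tail=4 count=2
After op 8 (write(17)): arr=[18 10 22 4 17] head=2 tail=0 count=3
After op 9 (write(9)): arr=[9 10 22 4 17] head=2 tail=1 count=4
After op 10 (read()): arr=[9 10 22 4 17] head=3 tail=1 count=3
After op 11 (write(1)): arr=[9 1 22 4 17] head=3 tail=2 count=4
After op 12 (write(2)): arr=[9 1 2 4 17] head=3 tail=3 count=5
After op 13 (write(11)): arr=[9 1 2 11 17] head=4 tail=4 count=5

Answer: 9 1 2 11 17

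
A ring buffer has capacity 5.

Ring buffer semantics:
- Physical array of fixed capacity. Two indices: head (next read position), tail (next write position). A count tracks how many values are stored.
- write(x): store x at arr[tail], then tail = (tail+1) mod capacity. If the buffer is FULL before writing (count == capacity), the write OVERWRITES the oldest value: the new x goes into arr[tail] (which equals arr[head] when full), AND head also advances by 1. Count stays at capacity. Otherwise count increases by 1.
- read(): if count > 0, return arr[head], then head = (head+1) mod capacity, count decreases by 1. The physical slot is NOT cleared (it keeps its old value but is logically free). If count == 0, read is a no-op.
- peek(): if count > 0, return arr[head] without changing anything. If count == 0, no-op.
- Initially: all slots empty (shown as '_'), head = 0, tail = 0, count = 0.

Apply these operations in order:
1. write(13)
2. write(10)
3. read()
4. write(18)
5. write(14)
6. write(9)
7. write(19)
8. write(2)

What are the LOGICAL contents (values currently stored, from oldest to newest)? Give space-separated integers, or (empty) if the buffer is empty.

Answer: 18 14 9 19 2

Derivation:
After op 1 (write(13)): arr=[13 _ _ _ _] head=0 tail=1 count=1
After op 2 (write(10)): arr=[13 10 _ _ _] head=0 tail=2 count=2
After op 3 (read()): arr=[13 10 _ _ _] head=1 tail=2 count=1
After op 4 (write(18)): arr=[13 10 18 _ _] head=1 tail=3 count=2
After op 5 (write(14)): arr=[13 10 18 14 _] head=1 tail=4 count=3
After op 6 (write(9)): arr=[13 10 18 14 9] head=1 tail=0 count=4
After op 7 (write(19)): arr=[19 10 18 14 9] head=1 tail=1 count=5
After op 8 (write(2)): arr=[19 2 18 14 9] head=2 tail=2 count=5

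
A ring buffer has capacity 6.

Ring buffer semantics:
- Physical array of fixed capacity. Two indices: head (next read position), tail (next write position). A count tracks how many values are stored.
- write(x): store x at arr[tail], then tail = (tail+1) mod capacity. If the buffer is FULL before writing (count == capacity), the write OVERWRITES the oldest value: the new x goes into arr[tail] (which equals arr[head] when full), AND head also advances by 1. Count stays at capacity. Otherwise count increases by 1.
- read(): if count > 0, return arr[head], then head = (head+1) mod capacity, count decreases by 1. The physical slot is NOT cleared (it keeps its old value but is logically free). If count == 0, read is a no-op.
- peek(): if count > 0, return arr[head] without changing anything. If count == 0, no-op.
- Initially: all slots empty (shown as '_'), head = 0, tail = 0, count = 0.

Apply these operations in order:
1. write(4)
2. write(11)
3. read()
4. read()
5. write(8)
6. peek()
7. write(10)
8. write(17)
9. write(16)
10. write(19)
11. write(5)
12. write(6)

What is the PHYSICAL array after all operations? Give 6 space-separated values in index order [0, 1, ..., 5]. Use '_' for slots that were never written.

After op 1 (write(4)): arr=[4 _ _ _ _ _] head=0 tail=1 count=1
After op 2 (write(11)): arr=[4 11 _ _ _ _] head=0 tail=2 count=2
After op 3 (read()): arr=[4 11 _ _ _ _] head=1 tail=2 count=1
After op 4 (read()): arr=[4 11 _ _ _ _] head=2 tail=2 count=0
After op 5 (write(8)): arr=[4 11 8 _ _ _] head=2 tail=3 count=1
After op 6 (peek()): arr=[4 11 8 _ _ _] head=2 tail=3 count=1
After op 7 (write(10)): arr=[4 11 8 10 _ _] head=2 tail=4 count=2
After op 8 (write(17)): arr=[4 11 8 10 17 _] head=2 tail=5 count=3
After op 9 (write(16)): arr=[4 11 8 10 17 16] head=2 tail=0 count=4
After op 10 (write(19)): arr=[19 11 8 10 17 16] head=2 tail=1 count=5
After op 11 (write(5)): arr=[19 5 8 10 17 16] head=2 tail=2 count=6
After op 12 (write(6)): arr=[19 5 6 10 17 16] head=3 tail=3 count=6

Answer: 19 5 6 10 17 16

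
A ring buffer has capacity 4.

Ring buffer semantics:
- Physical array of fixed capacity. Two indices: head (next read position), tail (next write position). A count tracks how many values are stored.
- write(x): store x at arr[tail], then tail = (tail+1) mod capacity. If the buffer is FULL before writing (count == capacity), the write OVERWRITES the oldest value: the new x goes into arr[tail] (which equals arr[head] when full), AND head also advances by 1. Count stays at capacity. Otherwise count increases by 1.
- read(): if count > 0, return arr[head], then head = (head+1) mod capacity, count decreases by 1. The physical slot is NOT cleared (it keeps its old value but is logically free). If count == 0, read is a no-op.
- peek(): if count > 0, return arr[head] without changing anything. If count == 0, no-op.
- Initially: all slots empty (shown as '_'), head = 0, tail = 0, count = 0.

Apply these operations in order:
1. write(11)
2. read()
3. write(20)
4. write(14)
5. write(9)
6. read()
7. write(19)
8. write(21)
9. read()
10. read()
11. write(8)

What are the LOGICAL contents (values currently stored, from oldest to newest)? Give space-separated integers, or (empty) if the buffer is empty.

After op 1 (write(11)): arr=[11 _ _ _] head=0 tail=1 count=1
After op 2 (read()): arr=[11 _ _ _] head=1 tail=1 count=0
After op 3 (write(20)): arr=[11 20 _ _] head=1 tail=2 count=1
After op 4 (write(14)): arr=[11 20 14 _] head=1 tail=3 count=2
After op 5 (write(9)): arr=[11 20 14 9] head=1 tail=0 count=3
After op 6 (read()): arr=[11 20 14 9] head=2 tail=0 count=2
After op 7 (write(19)): arr=[19 20 14 9] head=2 tail=1 count=3
After op 8 (write(21)): arr=[19 21 14 9] head=2 tail=2 count=4
After op 9 (read()): arr=[19 21 14 9] head=3 tail=2 count=3
After op 10 (read()): arr=[19 21 14 9] head=0 tail=2 count=2
After op 11 (write(8)): arr=[19 21 8 9] head=0 tail=3 count=3

Answer: 19 21 8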